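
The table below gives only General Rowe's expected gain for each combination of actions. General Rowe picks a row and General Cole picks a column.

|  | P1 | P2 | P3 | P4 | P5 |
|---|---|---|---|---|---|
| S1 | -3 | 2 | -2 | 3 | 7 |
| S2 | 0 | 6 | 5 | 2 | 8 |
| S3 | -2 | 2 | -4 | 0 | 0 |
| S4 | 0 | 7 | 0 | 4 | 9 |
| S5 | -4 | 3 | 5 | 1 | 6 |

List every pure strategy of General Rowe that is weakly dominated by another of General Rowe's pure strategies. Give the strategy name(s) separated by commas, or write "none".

S1: dominated, since S4 does at least as well everywhere (P1: 0>-3, P2: 7>2, P3: 0>-2, P4: 4>3, P5: 9>7).
S2: no other strategy beats it everywhere (S1 at P1 (0>-3); S3 at P1 (0>-2); S4 at P3 (5>0); S5 at P1 (0>-4)).
S2 weakly dominates S3 — P1: 0>-2, P2: 6>2, P3: 5>-4, P4: 2>0, P5: 8>0.
Nothing dominates S4: S1 at P1 (0>-3); S2 at P2 (7>6); S3 at P1 (0>-2); S5 at P1 (0>-4).
S5 is weakly dominated by S2 (P1: 0>-4, P2: 6>3, P3: 5=5, P4: 2>1, P5: 8>6).

S1, S3, S5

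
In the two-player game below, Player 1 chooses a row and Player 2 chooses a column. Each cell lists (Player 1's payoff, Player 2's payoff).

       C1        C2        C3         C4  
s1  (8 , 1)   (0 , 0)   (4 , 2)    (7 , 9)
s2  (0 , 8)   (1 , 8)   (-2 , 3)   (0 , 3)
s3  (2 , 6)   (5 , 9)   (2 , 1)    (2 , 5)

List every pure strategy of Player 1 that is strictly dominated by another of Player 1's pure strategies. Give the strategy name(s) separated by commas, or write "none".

s1: no other strategy beats it everywhere (s2 at C1 (8>0); s3 at C1 (8>2)).
s3 strictly dominates s2 — C1: 2>0, C2: 5>1, C3: 2>-2, C4: 2>0.
s3: no other strategy beats it everywhere (s1 at C2 (5>0); s2 at C1 (2>0)).

s2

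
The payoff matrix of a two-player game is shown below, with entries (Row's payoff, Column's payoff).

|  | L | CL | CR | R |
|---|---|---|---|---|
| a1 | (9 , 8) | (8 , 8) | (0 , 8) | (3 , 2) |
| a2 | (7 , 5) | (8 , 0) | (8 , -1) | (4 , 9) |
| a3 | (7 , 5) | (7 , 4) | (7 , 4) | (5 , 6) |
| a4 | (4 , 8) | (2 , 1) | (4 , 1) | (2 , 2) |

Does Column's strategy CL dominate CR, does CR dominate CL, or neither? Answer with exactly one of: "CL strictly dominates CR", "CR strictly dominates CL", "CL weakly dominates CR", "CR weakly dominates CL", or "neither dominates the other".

Compare CL to CR across every action of Row: a1: 8=8, a2: 0>-1, a3: 4=4, a4: 1=1.
CL is at least as good everywhere and strictly better somewhere (tied only at a1, a3, a4), so CL weakly but not strictly dominates CR.

CL weakly dominates CR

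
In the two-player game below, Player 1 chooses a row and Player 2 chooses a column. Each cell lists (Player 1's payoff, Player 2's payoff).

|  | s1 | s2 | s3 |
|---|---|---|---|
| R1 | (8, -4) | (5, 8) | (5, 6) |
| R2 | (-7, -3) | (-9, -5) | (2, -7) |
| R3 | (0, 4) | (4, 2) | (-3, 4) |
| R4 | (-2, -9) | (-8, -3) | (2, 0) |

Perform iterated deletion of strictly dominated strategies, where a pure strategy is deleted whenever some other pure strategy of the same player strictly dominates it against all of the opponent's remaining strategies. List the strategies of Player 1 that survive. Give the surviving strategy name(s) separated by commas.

Player 1's strategy R2 is strictly dominated by R1 (s1: 8>-7, s2: 5>-9, s3: 5>2) and is removed.
Player 1's strategy R3 is strictly dominated by R1 (s1: 8>0, s2: 5>4, s3: 5>-3) and is removed.
Player 1's strategy R4 is strictly dominated by R1 (s1: 8>-2, s2: 5>-8, s3: 5>2) and is removed.
Column s1 is eliminated: s2 beats it against every remaining row (R1: 8>-4).
Player 2's strategy s3 is strictly dominated by s2 (R1: 8>6) and is removed.
Among the remaining strategies, none is strictly dominated by another pure strategy of the same player, so the elimination stops.
Surviving strategies — Player 1: {R1}; Player 2: {s2}.

R1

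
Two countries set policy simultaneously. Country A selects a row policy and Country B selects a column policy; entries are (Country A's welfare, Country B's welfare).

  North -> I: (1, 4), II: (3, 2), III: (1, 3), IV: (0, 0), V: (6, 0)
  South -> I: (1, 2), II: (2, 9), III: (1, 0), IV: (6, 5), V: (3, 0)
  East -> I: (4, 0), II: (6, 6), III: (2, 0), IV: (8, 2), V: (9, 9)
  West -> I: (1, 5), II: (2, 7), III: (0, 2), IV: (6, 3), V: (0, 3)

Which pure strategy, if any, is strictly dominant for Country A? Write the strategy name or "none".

East

East vs North: I: 4>1, II: 6>3, III: 2>1, IV: 8>0, V: 9>6.
East vs South: I: 4>1, II: 6>2, III: 2>1, IV: 8>6, V: 9>3.
East vs West: I: 4>1, II: 6>2, III: 2>0, IV: 8>6, V: 9>0.
East strictly beats every other strategy against every opponent action, so it is strictly dominant.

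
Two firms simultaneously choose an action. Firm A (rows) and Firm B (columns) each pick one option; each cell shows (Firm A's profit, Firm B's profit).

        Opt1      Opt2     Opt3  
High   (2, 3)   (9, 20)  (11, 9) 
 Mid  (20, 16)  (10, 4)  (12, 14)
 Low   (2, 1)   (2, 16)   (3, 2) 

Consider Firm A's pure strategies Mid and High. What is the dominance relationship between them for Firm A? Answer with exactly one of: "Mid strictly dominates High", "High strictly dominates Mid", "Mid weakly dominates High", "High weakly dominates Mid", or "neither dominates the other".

Mid strictly dominates High

Compare Mid to High across every action of Firm B: Opt1: 20>2, Opt2: 10>9, Opt3: 12>11.
Mid gives a strictly higher payoff against every action of Firm B, so Mid strictly dominates High.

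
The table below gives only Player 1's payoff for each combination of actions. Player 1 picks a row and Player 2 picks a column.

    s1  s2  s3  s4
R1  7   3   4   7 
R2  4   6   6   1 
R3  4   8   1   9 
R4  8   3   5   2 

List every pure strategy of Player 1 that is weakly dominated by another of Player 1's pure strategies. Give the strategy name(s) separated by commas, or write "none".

Nothing dominates R1: R2 at s1 (7>4); R3 at s1 (7>4); R4 at s4 (7>2).
R2: no other strategy beats it everywhere (R1 at s2 (6>3); R3 at s3 (6>1); R4 at s2 (6>3)).
R3 is not dominated — it holds its own against R1 at s2 (8>3); R2 at s2 (8>6); R4 at s2 (8>3).
Nothing dominates R4: R1 at s1 (8>7); R2 at s1 (8>4); R3 at s1 (8>4).

none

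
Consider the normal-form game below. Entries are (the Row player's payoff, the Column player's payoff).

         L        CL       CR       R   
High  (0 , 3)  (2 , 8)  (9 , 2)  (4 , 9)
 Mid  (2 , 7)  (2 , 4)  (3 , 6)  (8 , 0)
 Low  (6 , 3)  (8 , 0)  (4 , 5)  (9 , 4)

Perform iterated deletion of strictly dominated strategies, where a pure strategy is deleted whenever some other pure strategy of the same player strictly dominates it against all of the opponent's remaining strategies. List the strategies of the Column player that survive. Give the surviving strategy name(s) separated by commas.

The Row player's strategy Mid is strictly dominated by Low (L: 6>2, CL: 8>2, CR: 4>3, R: 9>8) and is removed.
Column L is eliminated: R beats it against every remaining row (High: 9>3, Low: 4>3).
Column CL is eliminated: R beats it against every remaining row (High: 9>8, Low: 4>0).
Among the remaining strategies, none is strictly dominated by another pure strategy of the same player, so the elimination stops.
Surviving strategies — the Row player: {High, Low}; the Column player: {CR, R}.

CR, R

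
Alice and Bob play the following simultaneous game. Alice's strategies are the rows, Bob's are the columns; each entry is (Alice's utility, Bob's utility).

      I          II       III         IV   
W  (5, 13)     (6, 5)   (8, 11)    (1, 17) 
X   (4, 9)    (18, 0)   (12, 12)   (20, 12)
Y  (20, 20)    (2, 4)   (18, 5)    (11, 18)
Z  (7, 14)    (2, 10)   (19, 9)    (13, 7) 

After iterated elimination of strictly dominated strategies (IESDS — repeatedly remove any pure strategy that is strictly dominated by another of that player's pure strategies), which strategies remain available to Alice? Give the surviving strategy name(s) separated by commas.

Column II is eliminated: I beats it against every remaining row (W: 13>5, X: 9>0, Y: 20>4, Z: 14>10).
Row W is eliminated: Y beats it against every remaining column (I: 20>5, III: 18>8, IV: 11>1).
Among the remaining strategies, none is strictly dominated by another pure strategy of the same player, so the elimination stops.
Surviving strategies — Alice: {X, Y, Z}; Bob: {I, III, IV}.

X, Y, Z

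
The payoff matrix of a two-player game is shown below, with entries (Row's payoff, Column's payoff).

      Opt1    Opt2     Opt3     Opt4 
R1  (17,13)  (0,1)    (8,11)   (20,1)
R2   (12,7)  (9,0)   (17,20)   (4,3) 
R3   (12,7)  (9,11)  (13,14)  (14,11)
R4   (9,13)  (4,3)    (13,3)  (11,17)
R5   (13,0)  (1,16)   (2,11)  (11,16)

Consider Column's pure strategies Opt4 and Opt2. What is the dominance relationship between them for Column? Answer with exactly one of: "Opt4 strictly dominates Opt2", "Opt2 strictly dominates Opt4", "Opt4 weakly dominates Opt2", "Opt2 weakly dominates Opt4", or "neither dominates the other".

Opt4 weakly dominates Opt2

Opt4's payoffs vs Opt2's, by Row's action — R1: 1=1, R2: 3>0, R3: 11=11, R4: 17>3, R5: 16=16.
Opt4 is at least as good everywhere and strictly better somewhere (tied only at R1, R3, R5), so Opt4 weakly but not strictly dominates Opt2.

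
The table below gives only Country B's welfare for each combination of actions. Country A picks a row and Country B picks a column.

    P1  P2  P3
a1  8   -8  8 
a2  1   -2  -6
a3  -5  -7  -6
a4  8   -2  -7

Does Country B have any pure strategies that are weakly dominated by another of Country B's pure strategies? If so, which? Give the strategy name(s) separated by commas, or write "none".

Nothing dominates P1: P2 at a1 (8>-8); P3 at a2 (1>-6).
P2 is weakly dominated by P1 (a1: 8>-8, a2: 1>-2, a3: -5>-7, a4: 8>-2).
P1 weakly dominates P3 — a1: 8=8, a2: 1>-6, a3: -5>-6, a4: 8>-7.

P2, P3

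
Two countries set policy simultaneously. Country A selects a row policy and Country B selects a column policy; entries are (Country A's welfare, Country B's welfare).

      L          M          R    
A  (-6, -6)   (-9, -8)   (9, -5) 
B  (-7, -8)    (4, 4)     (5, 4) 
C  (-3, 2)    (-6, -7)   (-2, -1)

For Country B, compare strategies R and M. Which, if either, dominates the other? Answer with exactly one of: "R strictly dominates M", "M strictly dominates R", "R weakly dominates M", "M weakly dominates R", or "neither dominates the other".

Compare R to M across each choice by Country A: A: -5>-8, B: 4=4, C: -1>-7.
R is at least as good everywhere and strictly better somewhere (tied only at B), so R weakly but not strictly dominates M.

R weakly dominates M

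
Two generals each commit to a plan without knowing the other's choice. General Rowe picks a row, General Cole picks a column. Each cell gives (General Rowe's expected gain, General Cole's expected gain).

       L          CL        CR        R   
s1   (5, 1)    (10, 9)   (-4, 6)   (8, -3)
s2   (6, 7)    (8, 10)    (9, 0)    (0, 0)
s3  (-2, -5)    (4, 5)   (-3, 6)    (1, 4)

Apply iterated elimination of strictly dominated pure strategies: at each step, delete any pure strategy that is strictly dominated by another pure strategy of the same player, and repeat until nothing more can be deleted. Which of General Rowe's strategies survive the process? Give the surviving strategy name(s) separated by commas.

s1

General Cole's strategy L is strictly dominated by CL (s1: 9>1, s2: 10>7, s3: 5>-5) and is removed.
General Cole's strategy R is strictly dominated by CL (s1: 9>-3, s2: 10>0, s3: 5>4) and is removed.
For General Rowe, s2 strictly dominates s3 on the remaining columns (CL: 8>4, CR: 9>-3); eliminate s3.
For General Cole, CL strictly dominates CR on the remaining rows (s1: 9>6, s2: 10>0); eliminate CR.
General Rowe's strategy s2 is strictly dominated by s1 (CL: 10>8) and is removed.
Among the remaining strategies, none is strictly dominated by another pure strategy of the same player, so the elimination stops.
Surviving strategies — General Rowe: {s1}; General Cole: {CL}.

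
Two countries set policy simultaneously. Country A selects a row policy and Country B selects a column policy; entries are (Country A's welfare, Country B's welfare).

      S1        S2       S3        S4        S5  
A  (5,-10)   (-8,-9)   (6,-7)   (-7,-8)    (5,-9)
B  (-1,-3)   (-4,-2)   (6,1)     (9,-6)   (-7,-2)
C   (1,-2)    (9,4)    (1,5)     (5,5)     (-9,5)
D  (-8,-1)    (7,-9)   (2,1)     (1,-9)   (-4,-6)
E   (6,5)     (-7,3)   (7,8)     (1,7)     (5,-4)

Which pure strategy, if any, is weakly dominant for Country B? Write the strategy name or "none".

S3 vs S1: A: -7>-10, B: 1>-3, C: 5>-2, D: 1>-1, E: 8>5.
S3 vs S2: A: -7>-9, B: 1>-2, C: 5>4, D: 1>-9, E: 8>3.
S3 vs S4: A: -7>-8, B: 1>-6, C: 5=5, D: 1>-9, E: 8>7.
S3 vs S5: A: -7>-9, B: 1>-2, C: 5=5, D: 1>-6, E: 8>-4.
S3 is at least as good as every other strategy against every opponent action, so it is weakly dominant.

S3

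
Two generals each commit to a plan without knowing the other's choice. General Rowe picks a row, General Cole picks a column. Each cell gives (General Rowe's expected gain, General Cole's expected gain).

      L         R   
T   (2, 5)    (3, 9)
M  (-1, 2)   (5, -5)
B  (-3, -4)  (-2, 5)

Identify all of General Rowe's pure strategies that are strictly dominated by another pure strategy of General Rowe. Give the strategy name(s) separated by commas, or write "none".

B

T: no other strategy beats it everywhere (M at L (2>-1); B at L (2>-3)).
M: no other strategy beats it everywhere (T at R (5>3); B at L (-1>-3)).
B: dominated, since T does at least as well everywhere (L: 2>-3, R: 3>-2).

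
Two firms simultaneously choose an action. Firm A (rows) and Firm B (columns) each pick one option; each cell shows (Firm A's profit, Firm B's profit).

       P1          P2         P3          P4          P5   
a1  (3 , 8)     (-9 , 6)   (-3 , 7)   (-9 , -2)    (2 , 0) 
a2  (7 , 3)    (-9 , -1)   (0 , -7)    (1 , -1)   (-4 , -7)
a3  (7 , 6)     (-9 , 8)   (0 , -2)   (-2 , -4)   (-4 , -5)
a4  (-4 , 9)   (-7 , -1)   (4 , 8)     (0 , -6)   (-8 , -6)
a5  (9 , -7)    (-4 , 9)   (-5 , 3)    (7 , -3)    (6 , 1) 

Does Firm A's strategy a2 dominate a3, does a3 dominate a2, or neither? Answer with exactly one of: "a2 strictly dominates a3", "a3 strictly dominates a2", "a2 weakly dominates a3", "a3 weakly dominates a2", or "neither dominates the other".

a2's payoffs vs a3's, by Firm B's action — P1: 7=7, P2: -9=-9, P3: 0=0, P4: 1>-2, P5: -4=-4.
a2 is at least as good everywhere and strictly better somewhere (tied only at P1, P2, P3, P5), so a2 weakly but not strictly dominates a3.

a2 weakly dominates a3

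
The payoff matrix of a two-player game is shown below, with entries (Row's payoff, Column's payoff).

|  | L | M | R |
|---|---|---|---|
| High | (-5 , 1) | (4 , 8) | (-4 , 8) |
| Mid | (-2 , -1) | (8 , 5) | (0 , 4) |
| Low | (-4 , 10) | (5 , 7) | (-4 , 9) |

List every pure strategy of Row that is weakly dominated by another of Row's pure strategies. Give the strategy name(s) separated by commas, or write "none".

High, Low

High is weakly dominated by Mid (L: -2>-5, M: 8>4, R: 0>-4).
Nothing dominates Mid: High at L (-2>-5); Low at L (-2>-4).
Low is weakly dominated by Mid (L: -2>-4, M: 8>5, R: 0>-4).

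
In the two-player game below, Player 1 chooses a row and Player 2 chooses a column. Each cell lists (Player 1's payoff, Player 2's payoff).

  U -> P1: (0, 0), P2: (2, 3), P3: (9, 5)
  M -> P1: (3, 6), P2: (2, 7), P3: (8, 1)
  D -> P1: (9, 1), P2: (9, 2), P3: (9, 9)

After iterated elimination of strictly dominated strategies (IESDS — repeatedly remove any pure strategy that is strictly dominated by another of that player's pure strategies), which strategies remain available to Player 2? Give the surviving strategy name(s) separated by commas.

Player 1's strategy M is strictly dominated by D (P1: 9>3, P2: 9>2, P3: 9>8) and is removed.
Player 2's strategy P1 is strictly dominated by P2 (U: 3>0, D: 2>1) and is removed.
Player 2's strategy P2 is strictly dominated by P3 (U: 5>3, D: 9>2) and is removed.
Among the remaining strategies, none is strictly dominated by another pure strategy of the same player, so the elimination stops.
Surviving strategies — Player 1: {U, D}; Player 2: {P3}.

P3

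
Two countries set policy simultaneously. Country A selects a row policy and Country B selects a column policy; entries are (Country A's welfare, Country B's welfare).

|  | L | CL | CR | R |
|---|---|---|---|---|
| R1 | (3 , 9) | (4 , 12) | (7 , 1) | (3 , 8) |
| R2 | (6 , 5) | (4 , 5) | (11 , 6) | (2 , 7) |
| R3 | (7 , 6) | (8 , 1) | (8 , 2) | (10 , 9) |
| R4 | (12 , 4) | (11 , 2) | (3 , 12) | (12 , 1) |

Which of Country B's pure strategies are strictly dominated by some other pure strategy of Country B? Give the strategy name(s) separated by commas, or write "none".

Nothing dominates L: CL at R2 (5=5); CR at R1 (9>1); R at R1 (9>8).
CL: no other strategy beats it everywhere (L at R1 (12>9); CR at R1 (12>1); R at R1 (12>8)).
CR is not dominated — it holds its own against L at R2 (6>5); CL at R2 (6>5); R at R4 (12>1).
R: no other strategy beats it everywhere (L at R2 (7>5); CL at R2 (7>5); CR at R1 (8>1)).

none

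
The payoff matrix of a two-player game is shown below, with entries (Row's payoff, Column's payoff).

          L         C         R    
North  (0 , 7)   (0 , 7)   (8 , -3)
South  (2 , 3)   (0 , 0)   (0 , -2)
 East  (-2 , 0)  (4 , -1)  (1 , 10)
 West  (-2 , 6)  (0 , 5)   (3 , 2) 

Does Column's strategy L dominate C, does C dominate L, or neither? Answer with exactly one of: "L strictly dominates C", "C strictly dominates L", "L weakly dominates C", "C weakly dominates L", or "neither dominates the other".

L weakly dominates C

L's payoffs vs C's, by Row's action — North: 7=7, South: 3>0, East: 0>-1, West: 6>5.
L is at least as good everywhere and strictly better somewhere (tied only at North), so L weakly but not strictly dominates C.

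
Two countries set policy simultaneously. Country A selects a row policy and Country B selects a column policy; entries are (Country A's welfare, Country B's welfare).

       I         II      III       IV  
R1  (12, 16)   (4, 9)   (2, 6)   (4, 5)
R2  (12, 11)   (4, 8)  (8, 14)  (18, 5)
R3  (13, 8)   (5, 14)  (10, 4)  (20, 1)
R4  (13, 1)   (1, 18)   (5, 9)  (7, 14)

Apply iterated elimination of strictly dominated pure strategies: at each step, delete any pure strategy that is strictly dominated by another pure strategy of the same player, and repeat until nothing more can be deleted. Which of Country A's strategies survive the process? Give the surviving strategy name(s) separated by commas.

R3

Country A's strategy R1 is strictly dominated by R3 (I: 13>12, II: 5>4, III: 10>2, IV: 20>4) and is removed.
Row R2 is eliminated: R3 beats it against every remaining column (I: 13>12, II: 5>4, III: 10>8, IV: 20>18).
Column I is eliminated: II beats it against every remaining row (R3: 14>8, R4: 18>1).
Country A's strategy R4 is strictly dominated by R3 (II: 5>1, III: 10>5, IV: 20>7) and is removed.
Country B's strategy III is strictly dominated by II (R3: 14>4) and is removed.
For Country B, II strictly dominates IV on the remaining rows (R3: 14>1); eliminate IV.
Among the remaining strategies, none is strictly dominated by another pure strategy of the same player, so the elimination stops.
Surviving strategies — Country A: {R3}; Country B: {II}.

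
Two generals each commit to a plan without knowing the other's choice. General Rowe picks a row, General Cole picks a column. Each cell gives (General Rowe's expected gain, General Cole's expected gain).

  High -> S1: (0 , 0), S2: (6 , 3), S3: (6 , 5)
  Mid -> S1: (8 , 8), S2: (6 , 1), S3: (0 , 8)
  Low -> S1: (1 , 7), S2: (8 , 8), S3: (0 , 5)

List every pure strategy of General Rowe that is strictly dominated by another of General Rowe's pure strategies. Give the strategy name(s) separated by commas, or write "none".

Nothing dominates High: Mid at S2 (6=6); Low at S3 (6>0).
Mid: no other strategy beats it everywhere (High at S1 (8>0); Low at S1 (8>1)).
Low: no other strategy beats it everywhere (High at S1 (1>0); Mid at S2 (8>6)).

none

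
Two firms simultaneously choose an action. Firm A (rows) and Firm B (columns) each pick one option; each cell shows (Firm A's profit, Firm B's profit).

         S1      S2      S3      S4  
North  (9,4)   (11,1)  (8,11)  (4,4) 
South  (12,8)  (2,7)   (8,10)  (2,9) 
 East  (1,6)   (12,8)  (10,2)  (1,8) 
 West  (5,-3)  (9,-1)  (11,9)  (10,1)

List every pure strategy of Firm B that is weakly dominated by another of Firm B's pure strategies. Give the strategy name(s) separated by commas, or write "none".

S4 weakly dominates S1 — North: 4=4, South: 9>8, East: 8>6, West: 1>-3.
S2: dominated, since S4 does at least as well everywhere (North: 4>1, South: 9>7, East: 8=8, West: 1>-1).
S3: no other strategy beats it everywhere (S1 at North (11>4); S2 at North (11>1); S4 at North (11>4)).
S4 is not dominated — it holds its own against S1 at South (9>8); S2 at North (4>1); S3 at East (8>2).

S1, S2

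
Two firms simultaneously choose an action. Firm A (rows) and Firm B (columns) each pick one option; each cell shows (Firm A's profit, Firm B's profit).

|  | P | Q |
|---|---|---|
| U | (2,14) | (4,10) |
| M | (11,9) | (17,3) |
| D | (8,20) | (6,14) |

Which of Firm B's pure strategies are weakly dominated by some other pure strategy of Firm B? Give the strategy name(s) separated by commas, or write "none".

P is not dominated — it holds its own against Q at U (14>10).
Q: dominated, since P does at least as well everywhere (U: 14>10, M: 9>3, D: 20>14).

Q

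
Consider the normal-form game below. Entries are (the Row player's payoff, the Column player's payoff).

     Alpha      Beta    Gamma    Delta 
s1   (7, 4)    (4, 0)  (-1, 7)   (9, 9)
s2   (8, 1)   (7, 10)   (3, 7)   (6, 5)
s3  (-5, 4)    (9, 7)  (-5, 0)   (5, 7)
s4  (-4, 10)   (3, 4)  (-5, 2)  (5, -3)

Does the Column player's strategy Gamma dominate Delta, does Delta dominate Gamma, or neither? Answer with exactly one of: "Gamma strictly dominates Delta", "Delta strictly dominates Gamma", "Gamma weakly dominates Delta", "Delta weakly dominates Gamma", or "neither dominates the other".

Gamma's payoffs vs Delta's, by the Row player's action — s1: 7<9, s2: 7>5, s3: 0<7, s4: 2>-3.
Gamma does better at s2, s4 but worse at s1, s3; neither strategy dominates the other.

neither dominates the other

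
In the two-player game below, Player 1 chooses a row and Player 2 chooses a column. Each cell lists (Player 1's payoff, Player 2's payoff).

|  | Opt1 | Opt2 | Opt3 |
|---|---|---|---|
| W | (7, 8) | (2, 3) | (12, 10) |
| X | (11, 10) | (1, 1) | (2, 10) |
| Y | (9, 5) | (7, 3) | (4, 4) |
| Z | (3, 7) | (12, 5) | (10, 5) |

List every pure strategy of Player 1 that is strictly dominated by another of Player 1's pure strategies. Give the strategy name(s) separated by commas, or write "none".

W is not dominated — it holds its own against X at Opt2 (2>1); Y at Opt3 (12>4); Z at Opt1 (7>3).
X: no other strategy beats it everywhere (W at Opt1 (11>7); Y at Opt1 (11>9); Z at Opt1 (11>3)).
Nothing dominates Y: W at Opt1 (9>7); X at Opt2 (7>1); Z at Opt1 (9>3).
Z is not dominated — it holds its own against W at Opt2 (12>2); X at Opt2 (12>1); Y at Opt2 (12>7).

none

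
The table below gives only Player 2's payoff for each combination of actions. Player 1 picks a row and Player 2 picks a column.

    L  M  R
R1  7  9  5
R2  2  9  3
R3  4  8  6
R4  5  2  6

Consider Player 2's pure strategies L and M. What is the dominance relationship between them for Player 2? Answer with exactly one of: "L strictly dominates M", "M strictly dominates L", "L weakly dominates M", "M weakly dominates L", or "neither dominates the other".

Compare L to M across each choice by Player 1: R1: 7<9, R2: 2<9, R3: 4<8, R4: 5>2.
L does better at R4 but worse at R1, R2, R3; neither strategy dominates the other.

neither dominates the other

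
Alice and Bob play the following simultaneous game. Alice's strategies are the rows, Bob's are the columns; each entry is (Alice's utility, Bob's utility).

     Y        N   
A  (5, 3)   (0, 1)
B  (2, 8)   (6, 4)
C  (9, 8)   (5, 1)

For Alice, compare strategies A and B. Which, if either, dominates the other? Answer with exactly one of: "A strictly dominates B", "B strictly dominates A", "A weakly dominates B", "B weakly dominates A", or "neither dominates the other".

neither dominates the other

Compare A to B across each opponent action: Y: 5>2, N: 0<6.
A does better at Y but worse at N; neither strategy dominates the other.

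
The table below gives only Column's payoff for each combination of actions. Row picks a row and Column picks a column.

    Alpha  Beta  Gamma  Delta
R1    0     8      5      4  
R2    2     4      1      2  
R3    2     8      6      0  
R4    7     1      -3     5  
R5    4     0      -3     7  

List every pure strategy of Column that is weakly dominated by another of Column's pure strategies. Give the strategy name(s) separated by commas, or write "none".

Nothing dominates Alpha: Beta at R4 (7>1); Gamma at R2 (2>1); Delta at R3 (2>0).
Nothing dominates Beta: Alpha at R1 (8>0); Gamma at R1 (8>5); Delta at R1 (8>4).
Beta weakly dominates Gamma — R1: 8>5, R2: 4>1, R3: 8>6, R4: 1>-3, R5: 0>-3.
Delta: no other strategy beats it everywhere (Alpha at R1 (4>0); Beta at R4 (5>1); Gamma at R2 (2>1)).

Gamma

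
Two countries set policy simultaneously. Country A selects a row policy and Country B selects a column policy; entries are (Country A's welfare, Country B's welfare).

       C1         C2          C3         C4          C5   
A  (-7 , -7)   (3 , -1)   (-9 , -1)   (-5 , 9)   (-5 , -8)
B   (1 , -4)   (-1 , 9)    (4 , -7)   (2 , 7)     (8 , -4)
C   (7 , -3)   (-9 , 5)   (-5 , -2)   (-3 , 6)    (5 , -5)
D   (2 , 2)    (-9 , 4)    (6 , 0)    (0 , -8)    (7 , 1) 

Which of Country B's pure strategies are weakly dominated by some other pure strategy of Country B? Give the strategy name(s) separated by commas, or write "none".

C1, C3, C5

C1 is weakly dominated by C2 (A: -1>-7, B: 9>-4, C: 5>-3, D: 4>2).
C2: no other strategy beats it everywhere (C1 at A (-1>-7); C3 at B (9>-7); C4 at B (9>7); C5 at A (-1>-8)).
C3 is weakly dominated by C2 (A: -1=-1, B: 9>-7, C: 5>-2, D: 4>0).
C4 is not dominated — it holds its own against C1 at A (9>-7); C2 at A (9>-1); C3 at A (9>-1); C5 at A (9>-8).
C1 weakly dominates C5 — A: -7>-8, B: -4=-4, C: -3>-5, D: 2>1.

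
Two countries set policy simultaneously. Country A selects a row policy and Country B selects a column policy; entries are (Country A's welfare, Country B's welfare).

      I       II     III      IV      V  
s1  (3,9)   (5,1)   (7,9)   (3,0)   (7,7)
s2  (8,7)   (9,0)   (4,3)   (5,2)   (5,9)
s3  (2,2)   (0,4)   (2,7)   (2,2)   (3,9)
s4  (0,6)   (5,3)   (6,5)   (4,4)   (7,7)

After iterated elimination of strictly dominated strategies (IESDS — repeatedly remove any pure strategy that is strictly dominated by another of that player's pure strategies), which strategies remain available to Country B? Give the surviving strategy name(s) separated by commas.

I, III, V

For Country A, s1 strictly dominates s3 on the remaining columns (I: 3>2, II: 5>0, III: 7>2, IV: 3>2, V: 7>3); eliminate s3.
Country B's strategy II is strictly dominated by I (s1: 9>1, s2: 7>0, s4: 6>3) and is removed.
Column IV is eliminated: I beats it against every remaining row (s1: 9>0, s2: 7>2, s4: 6>4).
Among the remaining strategies, none is strictly dominated by another pure strategy of the same player, so the elimination stops.
Surviving strategies — Country A: {s1, s2, s4}; Country B: {I, III, V}.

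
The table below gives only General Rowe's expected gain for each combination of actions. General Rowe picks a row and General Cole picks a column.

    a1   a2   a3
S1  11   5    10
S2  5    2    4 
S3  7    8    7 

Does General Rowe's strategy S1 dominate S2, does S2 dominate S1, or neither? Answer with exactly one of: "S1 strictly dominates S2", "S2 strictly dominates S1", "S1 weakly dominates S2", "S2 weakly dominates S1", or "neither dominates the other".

S1 strictly dominates S2

Compare S1 to S2 across each choice by General Cole: a1: 11>5, a2: 5>2, a3: 10>4.
S1 gives a strictly higher payoff against each choice by General Cole, so S1 strictly dominates S2.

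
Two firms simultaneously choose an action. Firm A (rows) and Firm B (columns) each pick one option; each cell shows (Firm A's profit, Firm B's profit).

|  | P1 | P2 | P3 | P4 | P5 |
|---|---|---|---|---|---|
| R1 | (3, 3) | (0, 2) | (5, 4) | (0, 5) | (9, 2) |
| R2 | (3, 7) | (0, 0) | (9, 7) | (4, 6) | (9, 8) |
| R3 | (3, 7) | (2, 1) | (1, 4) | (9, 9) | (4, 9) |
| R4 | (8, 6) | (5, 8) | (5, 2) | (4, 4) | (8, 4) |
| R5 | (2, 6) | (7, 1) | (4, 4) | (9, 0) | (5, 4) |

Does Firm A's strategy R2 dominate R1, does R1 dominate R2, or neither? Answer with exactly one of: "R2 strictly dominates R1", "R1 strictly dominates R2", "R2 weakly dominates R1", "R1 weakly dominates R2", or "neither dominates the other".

R2 weakly dominates R1

Compare R2 to R1 across each choice by Firm B: P1: 3=3, P2: 0=0, P3: 9>5, P4: 4>0, P5: 9=9.
R2 is at least as good everywhere and strictly better somewhere (tied only at P1, P2, P5), so R2 weakly but not strictly dominates R1.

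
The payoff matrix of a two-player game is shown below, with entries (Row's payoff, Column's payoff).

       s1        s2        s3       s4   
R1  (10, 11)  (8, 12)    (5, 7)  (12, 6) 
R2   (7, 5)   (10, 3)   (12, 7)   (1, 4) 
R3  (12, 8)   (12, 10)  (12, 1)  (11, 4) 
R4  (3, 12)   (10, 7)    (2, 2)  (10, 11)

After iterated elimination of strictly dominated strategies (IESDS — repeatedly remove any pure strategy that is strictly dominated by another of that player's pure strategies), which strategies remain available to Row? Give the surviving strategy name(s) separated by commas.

Row R4 is eliminated: R3 beats it against every remaining column (s1: 12>3, s2: 12>10, s3: 12>2, s4: 11>10).
Column's strategy s4 is strictly dominated by s1 (R1: 11>6, R2: 5>4, R3: 8>4) and is removed.
Row's strategy R1 is strictly dominated by R3 (s1: 12>10, s2: 12>8, s3: 12>5) and is removed.
Among the remaining strategies, none is strictly dominated by another pure strategy of the same player, so the elimination stops.
Surviving strategies — Row: {R2, R3}; Column: {s1, s2, s3}.

R2, R3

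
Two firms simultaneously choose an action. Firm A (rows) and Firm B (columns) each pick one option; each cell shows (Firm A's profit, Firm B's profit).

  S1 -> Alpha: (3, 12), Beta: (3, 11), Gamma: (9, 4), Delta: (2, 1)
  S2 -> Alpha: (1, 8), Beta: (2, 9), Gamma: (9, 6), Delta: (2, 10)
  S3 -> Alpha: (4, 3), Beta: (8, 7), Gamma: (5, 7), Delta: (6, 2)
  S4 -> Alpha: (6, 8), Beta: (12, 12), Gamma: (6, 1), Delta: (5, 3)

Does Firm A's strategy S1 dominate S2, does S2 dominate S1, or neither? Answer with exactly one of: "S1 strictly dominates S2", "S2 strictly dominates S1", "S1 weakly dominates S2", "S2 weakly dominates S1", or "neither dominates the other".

S1 weakly dominates S2

S1's payoffs vs S2's, by Firm B's action — Alpha: 3>1, Beta: 3>2, Gamma: 9=9, Delta: 2=2.
S1 is at least as good everywhere and strictly better somewhere (tied only at Gamma, Delta), so S1 weakly but not strictly dominates S2.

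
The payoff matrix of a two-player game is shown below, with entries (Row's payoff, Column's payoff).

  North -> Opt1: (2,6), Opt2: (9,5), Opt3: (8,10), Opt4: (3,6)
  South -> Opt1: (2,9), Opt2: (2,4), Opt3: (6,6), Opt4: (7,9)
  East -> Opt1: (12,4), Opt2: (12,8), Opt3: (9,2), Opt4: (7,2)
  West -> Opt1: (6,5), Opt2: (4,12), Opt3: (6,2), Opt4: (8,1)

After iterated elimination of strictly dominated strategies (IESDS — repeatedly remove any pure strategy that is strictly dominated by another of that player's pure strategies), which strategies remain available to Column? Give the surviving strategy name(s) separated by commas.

Opt2

For Row, East strictly dominates North on the remaining columns (Opt1: 12>2, Opt2: 12>9, Opt3: 9>8, Opt4: 7>3); eliminate North.
Column Opt3 is eliminated: Opt1 beats it against every remaining row (South: 9>6, East: 4>2, West: 5>2).
Row South is eliminated: West beats it against every remaining column (Opt1: 6>2, Opt2: 4>2, Opt4: 8>7).
Column's strategy Opt1 is strictly dominated by Opt2 (East: 8>4, West: 12>5) and is removed.
Column's strategy Opt4 is strictly dominated by Opt2 (East: 8>2, West: 12>1) and is removed.
For Row, East strictly dominates West on the remaining columns (Opt2: 12>4); eliminate West.
Among the remaining strategies, none is strictly dominated by another pure strategy of the same player, so the elimination stops.
Surviving strategies — Row: {East}; Column: {Opt2}.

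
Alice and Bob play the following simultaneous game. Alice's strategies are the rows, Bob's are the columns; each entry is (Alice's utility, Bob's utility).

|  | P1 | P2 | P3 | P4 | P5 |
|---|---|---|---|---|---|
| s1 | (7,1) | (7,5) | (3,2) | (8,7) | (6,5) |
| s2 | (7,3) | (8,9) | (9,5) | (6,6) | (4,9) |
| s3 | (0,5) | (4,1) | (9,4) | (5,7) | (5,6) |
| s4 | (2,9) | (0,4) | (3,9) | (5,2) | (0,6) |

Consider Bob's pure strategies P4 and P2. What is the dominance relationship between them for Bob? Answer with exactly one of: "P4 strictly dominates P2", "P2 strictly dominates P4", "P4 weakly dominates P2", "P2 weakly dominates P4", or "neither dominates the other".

P4's payoffs vs P2's, by Alice's action — s1: 7>5, s2: 6<9, s3: 7>1, s4: 2<4.
P4 does better at s1, s3 but worse at s2, s4; neither strategy dominates the other.

neither dominates the other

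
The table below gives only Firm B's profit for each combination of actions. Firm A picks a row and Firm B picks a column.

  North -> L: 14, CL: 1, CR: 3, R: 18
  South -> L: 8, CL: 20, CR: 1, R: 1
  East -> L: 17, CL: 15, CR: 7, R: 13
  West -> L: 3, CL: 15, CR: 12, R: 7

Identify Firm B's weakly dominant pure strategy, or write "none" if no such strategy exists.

L fails to dominate CL at South (8<20).
CL fails to dominate L at North (1<14).
CR fails to dominate L at North (3<14).
R fails to dominate L at South (1<8).
No single strategy dominates all the others.

none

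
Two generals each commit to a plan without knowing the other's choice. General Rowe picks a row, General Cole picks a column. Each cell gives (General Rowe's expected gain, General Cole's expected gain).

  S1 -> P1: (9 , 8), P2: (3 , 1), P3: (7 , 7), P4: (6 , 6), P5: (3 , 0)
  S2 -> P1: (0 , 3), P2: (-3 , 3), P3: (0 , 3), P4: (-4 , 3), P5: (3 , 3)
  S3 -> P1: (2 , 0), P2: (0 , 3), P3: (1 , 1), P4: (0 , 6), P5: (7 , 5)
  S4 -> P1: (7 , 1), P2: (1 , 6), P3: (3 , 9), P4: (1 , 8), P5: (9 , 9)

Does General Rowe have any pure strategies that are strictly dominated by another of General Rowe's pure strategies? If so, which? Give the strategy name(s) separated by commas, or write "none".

S2, S3

S1: no other strategy beats it everywhere (S2 at P1 (9>0); S3 at P1 (9>2); S4 at P1 (9>7)).
S2 is strictly dominated by S3 (P1: 2>0, P2: 0>-3, P3: 1>0, P4: 0>-4, P5: 7>3).
S3: dominated, since S4 does at least as well everywhere (P1: 7>2, P2: 1>0, P3: 3>1, P4: 1>0, P5: 9>7).
Nothing dominates S4: S1 at P5 (9>3); S2 at P1 (7>0); S3 at P1 (7>2).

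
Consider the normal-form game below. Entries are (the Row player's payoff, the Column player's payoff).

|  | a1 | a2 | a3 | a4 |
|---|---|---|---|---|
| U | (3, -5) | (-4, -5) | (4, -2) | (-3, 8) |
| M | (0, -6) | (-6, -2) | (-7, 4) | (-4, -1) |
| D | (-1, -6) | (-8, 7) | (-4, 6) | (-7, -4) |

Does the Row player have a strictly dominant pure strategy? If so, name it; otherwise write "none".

U

U vs M: a1: 3>0, a2: -4>-6, a3: 4>-7, a4: -3>-4.
U vs D: a1: 3>-1, a2: -4>-8, a3: 4>-4, a4: -3>-7.
U strictly beats every other strategy against every opponent action, so it is strictly dominant.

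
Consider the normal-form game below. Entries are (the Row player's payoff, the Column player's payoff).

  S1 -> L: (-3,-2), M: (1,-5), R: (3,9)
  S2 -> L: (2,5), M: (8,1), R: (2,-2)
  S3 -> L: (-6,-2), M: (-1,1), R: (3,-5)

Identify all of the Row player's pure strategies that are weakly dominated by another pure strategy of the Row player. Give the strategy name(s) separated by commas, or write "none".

S3

S1 is not dominated — it holds its own against S2 at R (3>2); S3 at L (-3>-6).
S2 is not dominated — it holds its own against S1 at L (2>-3); S3 at L (2>-6).
S3: dominated, since S1 does at least as well everywhere (L: -3>-6, M: 1>-1, R: 3=3).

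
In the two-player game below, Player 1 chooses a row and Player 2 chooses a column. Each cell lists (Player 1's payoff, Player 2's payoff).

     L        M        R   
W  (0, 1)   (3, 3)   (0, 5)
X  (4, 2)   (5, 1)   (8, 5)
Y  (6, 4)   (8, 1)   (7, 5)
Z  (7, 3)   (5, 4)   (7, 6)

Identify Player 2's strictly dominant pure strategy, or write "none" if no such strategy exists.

R

R vs L: W: 5>1, X: 5>2, Y: 5>4, Z: 6>3.
R vs M: W: 5>3, X: 5>1, Y: 5>1, Z: 6>4.
R strictly beats every other strategy against every opponent action, so it is strictly dominant.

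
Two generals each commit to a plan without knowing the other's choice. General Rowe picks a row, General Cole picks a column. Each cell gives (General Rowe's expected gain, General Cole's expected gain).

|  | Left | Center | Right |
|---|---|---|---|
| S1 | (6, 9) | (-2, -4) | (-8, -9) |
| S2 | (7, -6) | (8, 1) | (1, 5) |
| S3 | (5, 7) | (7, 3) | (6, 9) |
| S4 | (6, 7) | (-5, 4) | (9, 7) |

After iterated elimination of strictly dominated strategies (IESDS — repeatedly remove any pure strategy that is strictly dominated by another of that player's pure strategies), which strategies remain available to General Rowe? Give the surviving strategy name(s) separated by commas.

Row S1 is eliminated: S2 beats it against every remaining column (Left: 7>6, Center: 8>-2, Right: 1>-8).
For General Cole, Right strictly dominates Center on the remaining rows (S2: 5>1, S3: 9>3, S4: 7>4); eliminate Center.
For General Rowe, S4 strictly dominates S3 on the remaining columns (Left: 6>5, Right: 9>6); eliminate S3.
Among the remaining strategies, none is strictly dominated by another pure strategy of the same player, so the elimination stops.
Surviving strategies — General Rowe: {S2, S4}; General Cole: {Left, Right}.

S2, S4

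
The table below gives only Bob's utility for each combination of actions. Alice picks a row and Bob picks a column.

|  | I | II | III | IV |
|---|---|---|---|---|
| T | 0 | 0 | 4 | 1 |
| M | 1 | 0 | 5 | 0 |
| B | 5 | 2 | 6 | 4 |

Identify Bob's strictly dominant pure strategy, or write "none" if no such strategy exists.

III

III vs I: T: 4>0, M: 5>1, B: 6>5.
III vs II: T: 4>0, M: 5>0, B: 6>2.
III vs IV: T: 4>1, M: 5>0, B: 6>4.
III strictly beats every other strategy against every opponent action, so it is strictly dominant.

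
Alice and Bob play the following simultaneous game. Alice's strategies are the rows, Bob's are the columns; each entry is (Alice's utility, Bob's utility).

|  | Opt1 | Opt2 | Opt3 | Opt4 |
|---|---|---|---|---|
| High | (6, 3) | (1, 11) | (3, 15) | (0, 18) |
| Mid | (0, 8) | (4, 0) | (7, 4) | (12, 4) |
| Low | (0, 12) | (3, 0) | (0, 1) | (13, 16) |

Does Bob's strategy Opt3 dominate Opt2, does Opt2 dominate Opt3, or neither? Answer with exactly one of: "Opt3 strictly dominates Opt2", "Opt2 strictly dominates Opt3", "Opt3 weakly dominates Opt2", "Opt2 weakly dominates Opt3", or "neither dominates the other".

Opt3's payoffs vs Opt2's, by Alice's action — High: 15>11, Mid: 4>0, Low: 1>0.
Opt3 gives a strictly higher payoff against each opponent action, so Opt3 strictly dominates Opt2.

Opt3 strictly dominates Opt2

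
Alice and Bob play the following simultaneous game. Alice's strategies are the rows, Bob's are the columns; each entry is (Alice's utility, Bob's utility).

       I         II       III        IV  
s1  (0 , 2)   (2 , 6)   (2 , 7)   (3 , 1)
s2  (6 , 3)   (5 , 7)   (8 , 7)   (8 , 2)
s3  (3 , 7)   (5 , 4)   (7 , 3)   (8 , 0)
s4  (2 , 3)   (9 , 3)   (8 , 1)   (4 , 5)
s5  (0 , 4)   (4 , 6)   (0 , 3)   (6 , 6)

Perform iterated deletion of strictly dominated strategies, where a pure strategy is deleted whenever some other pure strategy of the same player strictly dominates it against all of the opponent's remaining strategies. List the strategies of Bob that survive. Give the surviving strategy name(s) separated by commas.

For Alice, s2 strictly dominates s1 on the remaining columns (I: 6>0, II: 5>2, III: 8>2, IV: 8>3); eliminate s1.
For Alice, s2 strictly dominates s5 on the remaining columns (I: 6>0, II: 5>4, III: 8>0, IV: 8>6); eliminate s5.
Among the remaining strategies, none is strictly dominated by another pure strategy of the same player, so the elimination stops.
Surviving strategies — Alice: {s2, s3, s4}; Bob: {I, II, III, IV}.

I, II, III, IV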